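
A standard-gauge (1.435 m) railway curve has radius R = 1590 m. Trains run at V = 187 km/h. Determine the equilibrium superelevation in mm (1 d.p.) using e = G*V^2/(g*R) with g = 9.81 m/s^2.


Convert speed: V = 187 / 3.6 = 51.9444 m/s
Apply formula: e = 1.435 * 51.9444^2 / (9.81 * 1590)
e = 1.435 * 2698.2253 / 15597.9
e = 0.248236 m = 248.2 mm

248.2


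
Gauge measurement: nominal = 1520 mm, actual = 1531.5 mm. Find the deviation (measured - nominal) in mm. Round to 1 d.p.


Deviation = measured - nominal
Deviation = 1531.5 - 1520
Deviation = 11.5 mm

11.5


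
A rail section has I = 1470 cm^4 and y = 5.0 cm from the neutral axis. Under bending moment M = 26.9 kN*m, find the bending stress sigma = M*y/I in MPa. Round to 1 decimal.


Convert units:
M = 26.9 kN*m = 26900000 N*mm
y = 5.0 cm = 50 mm
I = 1470 cm^4 = 14700000 mm^4
sigma = 26900000 * 50 / 14700000
sigma = 91.5 MPa

91.5


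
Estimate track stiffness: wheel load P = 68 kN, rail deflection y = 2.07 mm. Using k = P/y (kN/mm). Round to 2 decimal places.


Track stiffness k = P / y
k = 68 / 2.07
k = 32.85 kN/mm

32.85


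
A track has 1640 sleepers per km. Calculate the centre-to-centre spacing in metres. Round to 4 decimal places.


Spacing = 1000 m / number of sleepers
Spacing = 1000 / 1640
Spacing = 0.6098 m

0.6098


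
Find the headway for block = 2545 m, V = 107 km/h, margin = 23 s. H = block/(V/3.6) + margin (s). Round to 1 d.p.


V = 107 / 3.6 = 29.7222 m/s
Block traversal time = 2545 / 29.7222 = 85.6262 s
Headway = 85.6262 + 23
Headway = 108.6 s

108.6


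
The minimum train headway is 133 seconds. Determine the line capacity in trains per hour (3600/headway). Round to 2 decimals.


Capacity = 3600 / headway
Capacity = 3600 / 133
Capacity = 27.07 trains/hour

27.07


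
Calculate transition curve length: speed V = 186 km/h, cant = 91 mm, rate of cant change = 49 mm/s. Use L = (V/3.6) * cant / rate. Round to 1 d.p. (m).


Convert speed: V = 186 / 3.6 = 51.6667 m/s
L = 51.6667 * 91 / 49
L = 4701.6667 / 49
L = 96.0 m

96.0


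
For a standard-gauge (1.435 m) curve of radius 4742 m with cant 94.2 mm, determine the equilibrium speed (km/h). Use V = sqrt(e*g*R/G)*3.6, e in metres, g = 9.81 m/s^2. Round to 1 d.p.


Convert cant: e = 94.2 mm = 0.0942 m
V_ms = sqrt(0.0942 * 9.81 * 4742 / 1.435)
V_ms = sqrt(3053.722428) = 55.2605 m/s
V = 55.2605 * 3.6 = 198.9 km/h

198.9


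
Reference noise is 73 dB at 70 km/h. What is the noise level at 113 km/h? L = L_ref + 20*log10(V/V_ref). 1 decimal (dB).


V/V_ref = 113 / 70 = 1.614286
log10(1.614286) = 0.20798
20 * 0.20798 = 4.1596
L = 73 + 4.1596 = 77.2 dB

77.2


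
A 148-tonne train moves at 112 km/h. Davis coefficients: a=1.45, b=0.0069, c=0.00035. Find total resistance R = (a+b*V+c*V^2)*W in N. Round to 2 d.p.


b*V = 0.0069 * 112 = 0.7728
c*V^2 = 0.00035 * 12544 = 4.3904
R_per_t = 1.45 + 0.7728 + 4.3904 = 6.6132 N/t
R_total = 6.6132 * 148 = 978.75 N

978.75


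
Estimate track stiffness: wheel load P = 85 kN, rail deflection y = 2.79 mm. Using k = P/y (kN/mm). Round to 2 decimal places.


Track stiffness k = P / y
k = 85 / 2.79
k = 30.47 kN/mm

30.47


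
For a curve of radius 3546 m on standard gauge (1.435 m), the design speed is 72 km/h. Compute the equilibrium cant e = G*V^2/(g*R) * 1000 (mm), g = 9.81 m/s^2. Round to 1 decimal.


Convert speed: V = 72 / 3.6 = 20.0 m/s
Apply formula: e = 1.435 * 20.0^2 / (9.81 * 3546)
e = 1.435 * 400.0 / 34786.26
e = 0.016501 m = 16.5 mm

16.5


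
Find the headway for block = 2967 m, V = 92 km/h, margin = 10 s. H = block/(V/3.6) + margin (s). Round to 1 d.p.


V = 92 / 3.6 = 25.5556 m/s
Block traversal time = 2967 / 25.5556 = 116.1 s
Headway = 116.1 + 10
Headway = 126.1 s

126.1


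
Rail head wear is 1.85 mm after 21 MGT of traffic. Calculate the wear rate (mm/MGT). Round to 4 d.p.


Wear rate = total wear / cumulative tonnage
Rate = 1.85 / 21
Rate = 0.0881 mm/MGT

0.0881


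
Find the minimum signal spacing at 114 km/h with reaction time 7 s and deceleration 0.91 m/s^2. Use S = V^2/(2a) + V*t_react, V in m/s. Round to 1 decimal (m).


V = 114 / 3.6 = 31.6667 m/s
Braking distance = 31.6667^2 / (2*0.91) = 550.9768 m
Sighting distance = 31.6667 * 7 = 221.6667 m
S = 550.9768 + 221.6667 = 772.6 m

772.6


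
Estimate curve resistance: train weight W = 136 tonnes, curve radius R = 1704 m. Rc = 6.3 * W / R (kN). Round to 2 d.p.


Rc = 6.3 * W / R
Rc = 6.3 * 136 / 1704
Rc = 856.8 / 1704
Rc = 0.50 kN

0.50


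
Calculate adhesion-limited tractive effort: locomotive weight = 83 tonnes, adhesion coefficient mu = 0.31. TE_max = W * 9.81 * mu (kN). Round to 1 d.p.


TE_max = W * g * mu
TE_max = 83 * 9.81 * 0.31
TE_max = 814.23 * 0.31
TE_max = 252.4 kN

252.4


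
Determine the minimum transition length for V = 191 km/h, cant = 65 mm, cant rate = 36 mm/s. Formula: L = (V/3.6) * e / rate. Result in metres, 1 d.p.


Convert speed: V = 191 / 3.6 = 53.0556 m/s
L = 53.0556 * 65 / 36
L = 3448.6111 / 36
L = 95.8 m

95.8


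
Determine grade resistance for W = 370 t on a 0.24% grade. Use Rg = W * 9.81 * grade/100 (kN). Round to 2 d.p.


Rg = W * 9.81 * grade / 100
Rg = 370 * 9.81 * 0.24 / 100
Rg = 3629.7 * 0.0024
Rg = 8.71 kN

8.71


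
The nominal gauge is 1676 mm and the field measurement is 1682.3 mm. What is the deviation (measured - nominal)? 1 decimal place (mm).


Deviation = measured - nominal
Deviation = 1682.3 - 1676
Deviation = 6.3 mm

6.3


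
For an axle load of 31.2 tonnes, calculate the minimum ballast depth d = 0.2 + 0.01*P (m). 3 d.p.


d = 0.2 + 0.01 * 31.2
d = 0.2 + 0.312
d = 0.512 m

0.512


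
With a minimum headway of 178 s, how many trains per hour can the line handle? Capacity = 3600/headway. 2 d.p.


Capacity = 3600 / headway
Capacity = 3600 / 178
Capacity = 20.22 trains/hour

20.22


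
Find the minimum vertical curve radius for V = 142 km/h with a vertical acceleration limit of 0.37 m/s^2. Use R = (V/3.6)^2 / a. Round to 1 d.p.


Convert speed: V = 142 / 3.6 = 39.4444 m/s
V^2 = 1555.8642 m^2/s^2
R_v = 1555.8642 / 0.37
R_v = 4205.0 m

4205.0


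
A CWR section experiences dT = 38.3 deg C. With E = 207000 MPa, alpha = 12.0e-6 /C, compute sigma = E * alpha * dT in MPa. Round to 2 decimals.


sigma = E * alpha * dT
sigma = 207000 * 12.0e-6 * 38.3
sigma = 2.484 * 38.3
sigma = 95.14 MPa

95.14


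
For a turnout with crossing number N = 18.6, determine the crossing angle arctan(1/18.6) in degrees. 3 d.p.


1/N = 1/18.6 = 0.053763
angle = arctan(0.053763) = 0.053712 rad
angle = 0.053712 * 180/pi = 3.077 degrees

3.077


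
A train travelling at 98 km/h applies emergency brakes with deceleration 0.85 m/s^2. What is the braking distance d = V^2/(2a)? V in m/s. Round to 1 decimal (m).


Convert speed: V = 98 / 3.6 = 27.2222 m/s
V^2 = 741.0494
d = 741.0494 / (2 * 0.85)
d = 741.0494 / 1.7
d = 435.9 m

435.9


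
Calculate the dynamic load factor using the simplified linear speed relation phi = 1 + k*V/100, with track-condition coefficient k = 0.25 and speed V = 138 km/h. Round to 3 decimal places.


phi = 1 + k * V / 100
phi = 1 + 0.25 * 138 / 100
phi = 1 + 0.345
phi = 1.345

1.345


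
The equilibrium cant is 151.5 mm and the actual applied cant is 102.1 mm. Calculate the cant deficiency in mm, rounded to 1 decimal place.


Cant deficiency = equilibrium cant - actual cant
CD = 151.5 - 102.1
CD = 49.4 mm

49.4


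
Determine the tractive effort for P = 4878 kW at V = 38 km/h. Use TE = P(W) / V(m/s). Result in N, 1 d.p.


Convert: P = 4878 kW = 4878000 W
V = 38 / 3.6 = 10.5556 m/s
TE = 4878000 / 10.5556
TE = 462126.3 N

462126.3


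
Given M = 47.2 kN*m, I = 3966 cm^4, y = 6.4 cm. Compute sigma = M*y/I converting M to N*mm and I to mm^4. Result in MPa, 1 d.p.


Convert units:
M = 47.2 kN*m = 47200000 N*mm
y = 6.4 cm = 64 mm
I = 3966 cm^4 = 39660000 mm^4
sigma = 47200000 * 64 / 39660000
sigma = 76.2 MPa

76.2


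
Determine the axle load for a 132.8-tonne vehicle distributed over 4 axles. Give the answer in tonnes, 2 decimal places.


Load per axle = total weight / number of axles
Load = 132.8 / 4
Load = 33.20 tonnes

33.20


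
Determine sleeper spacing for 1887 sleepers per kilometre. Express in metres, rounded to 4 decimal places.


Spacing = 1000 m / number of sleepers
Spacing = 1000 / 1887
Spacing = 0.5299 m

0.5299


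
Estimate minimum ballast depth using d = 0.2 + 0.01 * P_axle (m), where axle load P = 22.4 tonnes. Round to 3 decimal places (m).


d = 0.2 + 0.01 * 22.4
d = 0.2 + 0.224
d = 0.424 m

0.424


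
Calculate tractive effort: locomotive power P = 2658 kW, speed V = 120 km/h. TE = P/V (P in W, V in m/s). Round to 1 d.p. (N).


Convert: P = 2658 kW = 2658000 W
V = 120 / 3.6 = 33.3333 m/s
TE = 2658000 / 33.3333
TE = 79740.0 N

79740.0


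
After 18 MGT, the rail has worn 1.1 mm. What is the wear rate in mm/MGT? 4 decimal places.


Wear rate = total wear / cumulative tonnage
Rate = 1.1 / 18
Rate = 0.0611 mm/MGT

0.0611


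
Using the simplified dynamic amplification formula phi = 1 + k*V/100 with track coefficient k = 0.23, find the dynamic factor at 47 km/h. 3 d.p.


phi = 1 + k * V / 100
phi = 1 + 0.23 * 47 / 100
phi = 1 + 0.1081
phi = 1.108

1.108


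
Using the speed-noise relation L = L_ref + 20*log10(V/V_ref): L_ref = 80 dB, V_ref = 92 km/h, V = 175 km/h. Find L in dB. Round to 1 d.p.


V/V_ref = 175 / 92 = 1.902174
log10(1.902174) = 0.27925
20 * 0.27925 = 5.585
L = 80 + 5.585 = 85.6 dB

85.6


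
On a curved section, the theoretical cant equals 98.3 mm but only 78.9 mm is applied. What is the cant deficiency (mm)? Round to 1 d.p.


Cant deficiency = equilibrium cant - actual cant
CD = 98.3 - 78.9
CD = 19.4 mm

19.4


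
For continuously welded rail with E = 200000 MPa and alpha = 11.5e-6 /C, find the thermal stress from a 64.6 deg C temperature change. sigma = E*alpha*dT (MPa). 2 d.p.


sigma = E * alpha * dT
sigma = 200000 * 11.5e-6 * 64.6
sigma = 2.3 * 64.6
sigma = 148.58 MPa

148.58


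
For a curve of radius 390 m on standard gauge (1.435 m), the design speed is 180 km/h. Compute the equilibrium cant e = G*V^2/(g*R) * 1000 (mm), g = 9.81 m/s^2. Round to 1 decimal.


Convert speed: V = 180 / 3.6 = 50.0 m/s
Apply formula: e = 1.435 * 50.0^2 / (9.81 * 390)
e = 1.435 * 2500.0 / 3825.9
e = 0.937688 m = 937.7 mm

937.7


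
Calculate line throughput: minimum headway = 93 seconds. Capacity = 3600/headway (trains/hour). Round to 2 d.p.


Capacity = 3600 / headway
Capacity = 3600 / 93
Capacity = 38.71 trains/hour

38.71


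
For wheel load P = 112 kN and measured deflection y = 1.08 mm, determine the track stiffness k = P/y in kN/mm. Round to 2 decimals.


Track stiffness k = P / y
k = 112 / 1.08
k = 103.70 kN/mm

103.70


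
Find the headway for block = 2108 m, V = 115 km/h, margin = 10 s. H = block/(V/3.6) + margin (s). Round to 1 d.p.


V = 115 / 3.6 = 31.9444 m/s
Block traversal time = 2108 / 31.9444 = 65.9896 s
Headway = 65.9896 + 10
Headway = 76.0 s

76.0


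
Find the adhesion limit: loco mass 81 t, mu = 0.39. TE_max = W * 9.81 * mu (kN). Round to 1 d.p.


TE_max = W * g * mu
TE_max = 81 * 9.81 * 0.39
TE_max = 794.61 * 0.39
TE_max = 309.9 kN

309.9


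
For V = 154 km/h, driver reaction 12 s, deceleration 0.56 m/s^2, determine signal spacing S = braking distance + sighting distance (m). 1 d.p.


V = 154 / 3.6 = 42.7778 m/s
Braking distance = 42.7778^2 / (2*0.56) = 1633.8735 m
Sighting distance = 42.7778 * 12 = 513.3333 m
S = 1633.8735 + 513.3333 = 2147.2 m

2147.2


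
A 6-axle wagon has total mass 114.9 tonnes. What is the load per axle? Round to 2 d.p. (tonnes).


Load per axle = total weight / number of axles
Load = 114.9 / 6
Load = 19.15 tonnes

19.15


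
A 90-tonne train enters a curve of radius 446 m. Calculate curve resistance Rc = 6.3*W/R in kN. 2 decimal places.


Rc = 6.3 * W / R
Rc = 6.3 * 90 / 446
Rc = 567.0 / 446
Rc = 1.27 kN

1.27


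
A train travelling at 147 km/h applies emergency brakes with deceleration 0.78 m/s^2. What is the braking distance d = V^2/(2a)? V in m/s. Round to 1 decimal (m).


Convert speed: V = 147 / 3.6 = 40.8333 m/s
V^2 = 1667.3611
d = 1667.3611 / (2 * 0.78)
d = 1667.3611 / 1.56
d = 1068.8 m

1068.8


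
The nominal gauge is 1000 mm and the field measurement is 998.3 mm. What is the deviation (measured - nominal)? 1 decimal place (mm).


Deviation = measured - nominal
Deviation = 998.3 - 1000
Deviation = -1.7 mm

-1.7


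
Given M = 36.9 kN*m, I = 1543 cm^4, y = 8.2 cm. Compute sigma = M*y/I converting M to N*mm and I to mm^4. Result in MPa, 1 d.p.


Convert units:
M = 36.9 kN*m = 36900000 N*mm
y = 8.2 cm = 82 mm
I = 1543 cm^4 = 15430000 mm^4
sigma = 36900000 * 82 / 15430000
sigma = 196.1 MPa

196.1


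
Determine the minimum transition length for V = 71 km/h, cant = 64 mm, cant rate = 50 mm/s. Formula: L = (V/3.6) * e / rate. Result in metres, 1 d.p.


Convert speed: V = 71 / 3.6 = 19.7222 m/s
L = 19.7222 * 64 / 50
L = 1262.2222 / 50
L = 25.2 m

25.2


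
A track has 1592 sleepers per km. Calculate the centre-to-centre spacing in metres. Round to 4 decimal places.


Spacing = 1000 m / number of sleepers
Spacing = 1000 / 1592
Spacing = 0.6281 m

0.6281


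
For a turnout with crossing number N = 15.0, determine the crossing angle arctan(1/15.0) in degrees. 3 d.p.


1/N = 1/15.0 = 0.066667
angle = arctan(0.066667) = 0.066568 rad
angle = 0.066568 * 180/pi = 3.814 degrees

3.814


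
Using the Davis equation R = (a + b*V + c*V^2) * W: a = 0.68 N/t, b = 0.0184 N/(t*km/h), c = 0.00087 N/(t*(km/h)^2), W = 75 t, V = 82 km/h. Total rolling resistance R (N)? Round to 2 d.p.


b*V = 0.0184 * 82 = 1.5088
c*V^2 = 0.00087 * 6724 = 5.84988
R_per_t = 0.68 + 1.5088 + 5.84988 = 8.03868 N/t
R_total = 8.03868 * 75 = 602.90 N

602.90


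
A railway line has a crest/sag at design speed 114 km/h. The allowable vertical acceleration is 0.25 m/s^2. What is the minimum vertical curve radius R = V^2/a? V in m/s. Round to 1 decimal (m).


Convert speed: V = 114 / 3.6 = 31.6667 m/s
V^2 = 1002.7778 m^2/s^2
R_v = 1002.7778 / 0.25
R_v = 4011.1 m

4011.1


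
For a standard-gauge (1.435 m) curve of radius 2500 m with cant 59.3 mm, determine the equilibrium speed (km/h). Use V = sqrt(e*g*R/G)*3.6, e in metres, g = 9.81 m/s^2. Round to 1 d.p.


Convert cant: e = 59.3 mm = 0.0593 m
V_ms = sqrt(0.0593 * 9.81 * 2500 / 1.435)
V_ms = sqrt(1013.472125) = 31.8351 m/s
V = 31.8351 * 3.6 = 114.6 km/h

114.6


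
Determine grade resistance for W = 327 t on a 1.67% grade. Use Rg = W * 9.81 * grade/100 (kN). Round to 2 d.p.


Rg = W * 9.81 * grade / 100
Rg = 327 * 9.81 * 1.67 / 100
Rg = 3207.87 * 0.0167
Rg = 53.57 kN

53.57


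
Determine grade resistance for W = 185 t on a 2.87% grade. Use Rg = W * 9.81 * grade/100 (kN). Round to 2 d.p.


Rg = W * 9.81 * grade / 100
Rg = 185 * 9.81 * 2.87 / 100
Rg = 1814.85 * 0.0287
Rg = 52.09 kN

52.09


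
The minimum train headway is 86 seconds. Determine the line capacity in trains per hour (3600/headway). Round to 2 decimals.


Capacity = 3600 / headway
Capacity = 3600 / 86
Capacity = 41.86 trains/hour

41.86


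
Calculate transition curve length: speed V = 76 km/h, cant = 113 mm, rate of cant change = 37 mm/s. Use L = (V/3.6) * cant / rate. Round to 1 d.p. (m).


Convert speed: V = 76 / 3.6 = 21.1111 m/s
L = 21.1111 * 113 / 37
L = 2385.5556 / 37
L = 64.5 m

64.5


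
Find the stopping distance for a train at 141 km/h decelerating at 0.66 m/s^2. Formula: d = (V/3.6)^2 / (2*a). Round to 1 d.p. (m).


Convert speed: V = 141 / 3.6 = 39.1667 m/s
V^2 = 1534.0278
d = 1534.0278 / (2 * 0.66)
d = 1534.0278 / 1.32
d = 1162.1 m

1162.1


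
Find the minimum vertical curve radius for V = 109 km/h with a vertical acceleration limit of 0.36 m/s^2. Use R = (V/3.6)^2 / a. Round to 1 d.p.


Convert speed: V = 109 / 3.6 = 30.2778 m/s
V^2 = 916.7438 m^2/s^2
R_v = 916.7438 / 0.36
R_v = 2546.5 m

2546.5


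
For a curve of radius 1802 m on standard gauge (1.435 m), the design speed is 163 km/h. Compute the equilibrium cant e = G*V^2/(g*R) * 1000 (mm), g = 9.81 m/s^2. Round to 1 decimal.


Convert speed: V = 163 / 3.6 = 45.2778 m/s
Apply formula: e = 1.435 * 45.2778^2 / (9.81 * 1802)
e = 1.435 * 2050.0772 / 17677.62
e = 0.166417 m = 166.4 mm

166.4


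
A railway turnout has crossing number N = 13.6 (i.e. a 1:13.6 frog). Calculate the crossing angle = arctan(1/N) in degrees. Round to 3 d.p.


1/N = 1/13.6 = 0.073529
angle = arctan(0.073529) = 0.073397 rad
angle = 0.073397 * 180/pi = 4.205 degrees

4.205


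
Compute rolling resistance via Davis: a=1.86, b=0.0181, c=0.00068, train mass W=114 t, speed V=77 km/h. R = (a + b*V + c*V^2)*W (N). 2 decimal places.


b*V = 0.0181 * 77 = 1.3937
c*V^2 = 0.00068 * 5929 = 4.03172
R_per_t = 1.86 + 1.3937 + 4.03172 = 7.28542 N/t
R_total = 7.28542 * 114 = 830.54 N

830.54


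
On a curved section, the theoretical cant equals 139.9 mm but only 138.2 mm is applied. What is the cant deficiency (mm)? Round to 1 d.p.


Cant deficiency = equilibrium cant - actual cant
CD = 139.9 - 138.2
CD = 1.7 mm

1.7


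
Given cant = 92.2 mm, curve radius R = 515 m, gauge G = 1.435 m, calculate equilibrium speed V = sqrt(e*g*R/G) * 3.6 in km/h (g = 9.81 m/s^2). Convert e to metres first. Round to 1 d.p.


Convert cant: e = 92.2 mm = 0.0922 m
V_ms = sqrt(0.0922 * 9.81 * 515 / 1.435)
V_ms = sqrt(324.605038) = 18.0168 m/s
V = 18.0168 * 3.6 = 64.9 km/h

64.9


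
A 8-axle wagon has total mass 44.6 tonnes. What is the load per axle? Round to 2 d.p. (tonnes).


Load per axle = total weight / number of axles
Load = 44.6 / 8
Load = 5.58 tonnes

5.58


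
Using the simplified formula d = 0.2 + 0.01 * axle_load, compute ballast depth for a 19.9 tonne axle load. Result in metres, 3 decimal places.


d = 0.2 + 0.01 * 19.9
d = 0.2 + 0.199
d = 0.399 m

0.399


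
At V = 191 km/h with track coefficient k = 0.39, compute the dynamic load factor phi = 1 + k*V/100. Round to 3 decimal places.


phi = 1 + k * V / 100
phi = 1 + 0.39 * 191 / 100
phi = 1 + 0.7449
phi = 1.745

1.745


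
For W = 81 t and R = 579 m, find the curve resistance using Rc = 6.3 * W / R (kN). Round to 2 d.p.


Rc = 6.3 * W / R
Rc = 6.3 * 81 / 579
Rc = 510.3 / 579
Rc = 0.88 kN

0.88


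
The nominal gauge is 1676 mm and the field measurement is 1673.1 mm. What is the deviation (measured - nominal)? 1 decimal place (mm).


Deviation = measured - nominal
Deviation = 1673.1 - 1676
Deviation = -2.9 mm

-2.9


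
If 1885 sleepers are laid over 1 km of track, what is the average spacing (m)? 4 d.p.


Spacing = 1000 m / number of sleepers
Spacing = 1000 / 1885
Spacing = 0.5305 m

0.5305


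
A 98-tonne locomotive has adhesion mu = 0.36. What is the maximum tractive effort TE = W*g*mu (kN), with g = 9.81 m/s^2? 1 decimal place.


TE_max = W * g * mu
TE_max = 98 * 9.81 * 0.36
TE_max = 961.38 * 0.36
TE_max = 346.1 kN

346.1


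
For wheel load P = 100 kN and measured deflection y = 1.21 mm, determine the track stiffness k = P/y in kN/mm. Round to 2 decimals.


Track stiffness k = P / y
k = 100 / 1.21
k = 82.64 kN/mm

82.64


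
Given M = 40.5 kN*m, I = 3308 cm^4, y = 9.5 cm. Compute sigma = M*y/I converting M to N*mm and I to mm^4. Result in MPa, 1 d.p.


Convert units:
M = 40.5 kN*m = 40500000 N*mm
y = 9.5 cm = 95 mm
I = 3308 cm^4 = 33080000 mm^4
sigma = 40500000 * 95 / 33080000
sigma = 116.3 MPa

116.3


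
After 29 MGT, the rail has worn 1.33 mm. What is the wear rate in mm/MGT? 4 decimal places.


Wear rate = total wear / cumulative tonnage
Rate = 1.33 / 29
Rate = 0.0459 mm/MGT

0.0459


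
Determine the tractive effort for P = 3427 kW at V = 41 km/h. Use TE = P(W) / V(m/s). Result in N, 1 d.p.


Convert: P = 3427 kW = 3427000 W
V = 41 / 3.6 = 11.3889 m/s
TE = 3427000 / 11.3889
TE = 300907.3 N

300907.3


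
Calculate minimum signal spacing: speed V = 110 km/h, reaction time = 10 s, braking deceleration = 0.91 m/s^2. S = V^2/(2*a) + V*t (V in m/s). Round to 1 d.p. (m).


V = 110 / 3.6 = 30.5556 m/s
Braking distance = 30.5556^2 / (2*0.91) = 512.9901 m
Sighting distance = 30.5556 * 10 = 305.5556 m
S = 512.9901 + 305.5556 = 818.5 m

818.5


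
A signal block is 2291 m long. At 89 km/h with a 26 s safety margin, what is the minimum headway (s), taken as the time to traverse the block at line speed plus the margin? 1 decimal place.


V = 89 / 3.6 = 24.7222 m/s
Block traversal time = 2291 / 24.7222 = 92.6697 s
Headway = 92.6697 + 26
Headway = 118.7 s

118.7


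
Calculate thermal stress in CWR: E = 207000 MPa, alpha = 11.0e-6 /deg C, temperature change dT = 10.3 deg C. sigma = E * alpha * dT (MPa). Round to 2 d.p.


sigma = E * alpha * dT
sigma = 207000 * 11.0e-6 * 10.3
sigma = 2.277 * 10.3
sigma = 23.45 MPa

23.45


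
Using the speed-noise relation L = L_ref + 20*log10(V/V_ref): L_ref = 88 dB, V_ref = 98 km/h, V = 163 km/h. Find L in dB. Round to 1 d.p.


V/V_ref = 163 / 98 = 1.663265
log10(1.663265) = 0.220962
20 * 0.220962 = 4.4192
L = 88 + 4.4192 = 92.4 dB

92.4


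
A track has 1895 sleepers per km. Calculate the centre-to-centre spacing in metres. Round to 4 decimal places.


Spacing = 1000 m / number of sleepers
Spacing = 1000 / 1895
Spacing = 0.5277 m

0.5277


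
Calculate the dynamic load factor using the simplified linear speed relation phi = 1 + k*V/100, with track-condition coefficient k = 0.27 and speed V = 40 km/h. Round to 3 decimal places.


phi = 1 + k * V / 100
phi = 1 + 0.27 * 40 / 100
phi = 1 + 0.108
phi = 1.108

1.108


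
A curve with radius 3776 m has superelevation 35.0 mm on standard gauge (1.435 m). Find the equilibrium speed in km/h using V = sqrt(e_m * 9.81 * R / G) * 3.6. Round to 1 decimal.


Convert cant: e = 35.0 mm = 0.0350 m
V_ms = sqrt(0.0350 * 9.81 * 3776 / 1.435)
V_ms = sqrt(903.477073) = 30.0579 m/s
V = 30.0579 * 3.6 = 108.2 km/h

108.2


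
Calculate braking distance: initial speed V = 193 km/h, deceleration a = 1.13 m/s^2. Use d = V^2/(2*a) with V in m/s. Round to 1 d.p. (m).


Convert speed: V = 193 / 3.6 = 53.6111 m/s
V^2 = 2874.1512
d = 2874.1512 / (2 * 1.13)
d = 2874.1512 / 2.26
d = 1271.7 m

1271.7


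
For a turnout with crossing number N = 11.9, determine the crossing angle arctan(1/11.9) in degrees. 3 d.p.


1/N = 1/11.9 = 0.084034
angle = arctan(0.084034) = 0.083837 rad
angle = 0.083837 * 180/pi = 4.803 degrees

4.803


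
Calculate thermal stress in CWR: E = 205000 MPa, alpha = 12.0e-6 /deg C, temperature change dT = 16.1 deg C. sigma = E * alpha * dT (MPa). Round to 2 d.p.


sigma = E * alpha * dT
sigma = 205000 * 12.0e-6 * 16.1
sigma = 2.46 * 16.1
sigma = 39.61 MPa

39.61


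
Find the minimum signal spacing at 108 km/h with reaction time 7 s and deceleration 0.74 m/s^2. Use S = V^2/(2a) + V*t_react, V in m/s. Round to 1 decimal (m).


V = 108 / 3.6 = 30.0 m/s
Braking distance = 30.0^2 / (2*0.74) = 608.1081 m
Sighting distance = 30.0 * 7 = 210.0 m
S = 608.1081 + 210.0 = 818.1 m

818.1


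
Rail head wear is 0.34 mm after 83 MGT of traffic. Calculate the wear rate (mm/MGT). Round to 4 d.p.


Wear rate = total wear / cumulative tonnage
Rate = 0.34 / 83
Rate = 0.0041 mm/MGT

0.0041


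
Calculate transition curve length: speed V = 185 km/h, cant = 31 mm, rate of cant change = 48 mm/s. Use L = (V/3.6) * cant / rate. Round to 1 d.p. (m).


Convert speed: V = 185 / 3.6 = 51.3889 m/s
L = 51.3889 * 31 / 48
L = 1593.0556 / 48
L = 33.2 m

33.2


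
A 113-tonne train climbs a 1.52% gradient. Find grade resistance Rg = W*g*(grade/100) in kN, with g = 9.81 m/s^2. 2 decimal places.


Rg = W * 9.81 * grade / 100
Rg = 113 * 9.81 * 1.52 / 100
Rg = 1108.53 * 0.0152
Rg = 16.85 kN

16.85


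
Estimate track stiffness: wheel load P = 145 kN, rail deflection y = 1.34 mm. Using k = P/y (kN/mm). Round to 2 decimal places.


Track stiffness k = P / y
k = 145 / 1.34
k = 108.21 kN/mm

108.21


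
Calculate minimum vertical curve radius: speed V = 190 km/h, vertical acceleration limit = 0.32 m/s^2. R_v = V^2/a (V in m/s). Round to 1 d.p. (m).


Convert speed: V = 190 / 3.6 = 52.7778 m/s
V^2 = 2785.4938 m^2/s^2
R_v = 2785.4938 / 0.32
R_v = 8704.7 m

8704.7


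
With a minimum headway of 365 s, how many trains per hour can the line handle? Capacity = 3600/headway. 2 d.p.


Capacity = 3600 / headway
Capacity = 3600 / 365
Capacity = 9.86 trains/hour

9.86


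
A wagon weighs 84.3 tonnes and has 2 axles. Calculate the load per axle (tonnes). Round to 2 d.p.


Load per axle = total weight / number of axles
Load = 84.3 / 2
Load = 42.15 tonnes

42.15


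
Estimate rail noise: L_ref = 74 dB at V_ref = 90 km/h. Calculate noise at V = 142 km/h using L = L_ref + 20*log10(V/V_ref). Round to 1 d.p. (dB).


V/V_ref = 142 / 90 = 1.577778
log10(1.577778) = 0.198046
20 * 0.198046 = 3.9609
L = 74 + 3.9609 = 78.0 dB

78.0


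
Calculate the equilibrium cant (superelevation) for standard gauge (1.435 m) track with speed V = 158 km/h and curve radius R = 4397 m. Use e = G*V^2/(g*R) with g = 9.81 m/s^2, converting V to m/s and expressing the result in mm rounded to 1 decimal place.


Convert speed: V = 158 / 3.6 = 43.8889 m/s
Apply formula: e = 1.435 * 43.8889^2 / (9.81 * 4397)
e = 1.435 * 1926.2346 / 43134.57
e = 0.064082 m = 64.1 mm

64.1


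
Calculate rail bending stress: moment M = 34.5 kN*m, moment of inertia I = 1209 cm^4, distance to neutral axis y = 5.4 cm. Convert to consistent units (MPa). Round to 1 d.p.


Convert units:
M = 34.5 kN*m = 34500000 N*mm
y = 5.4 cm = 54 mm
I = 1209 cm^4 = 12090000 mm^4
sigma = 34500000 * 54 / 12090000
sigma = 154.1 MPa

154.1


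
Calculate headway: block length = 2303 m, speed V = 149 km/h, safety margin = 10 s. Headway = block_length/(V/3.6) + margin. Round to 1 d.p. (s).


V = 149 / 3.6 = 41.3889 m/s
Block traversal time = 2303 / 41.3889 = 55.643 s
Headway = 55.643 + 10
Headway = 65.6 s

65.6


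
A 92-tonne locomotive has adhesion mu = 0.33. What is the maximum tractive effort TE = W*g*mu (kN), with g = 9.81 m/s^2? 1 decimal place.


TE_max = W * g * mu
TE_max = 92 * 9.81 * 0.33
TE_max = 902.52 * 0.33
TE_max = 297.8 kN

297.8


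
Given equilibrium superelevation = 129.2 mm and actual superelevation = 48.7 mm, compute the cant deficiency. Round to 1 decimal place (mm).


Cant deficiency = equilibrium cant - actual cant
CD = 129.2 - 48.7
CD = 80.5 mm

80.5


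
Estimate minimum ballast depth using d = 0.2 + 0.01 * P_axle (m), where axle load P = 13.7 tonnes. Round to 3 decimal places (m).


d = 0.2 + 0.01 * 13.7
d = 0.2 + 0.137
d = 0.337 m

0.337


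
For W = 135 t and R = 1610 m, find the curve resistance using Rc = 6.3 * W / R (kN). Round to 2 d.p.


Rc = 6.3 * W / R
Rc = 6.3 * 135 / 1610
Rc = 850.5 / 1610
Rc = 0.53 kN

0.53


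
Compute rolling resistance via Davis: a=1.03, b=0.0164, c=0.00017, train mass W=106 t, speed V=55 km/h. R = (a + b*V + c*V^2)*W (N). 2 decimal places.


b*V = 0.0164 * 55 = 0.902
c*V^2 = 0.00017 * 3025 = 0.51425
R_per_t = 1.03 + 0.902 + 0.51425 = 2.44625 N/t
R_total = 2.44625 * 106 = 259.30 N

259.30


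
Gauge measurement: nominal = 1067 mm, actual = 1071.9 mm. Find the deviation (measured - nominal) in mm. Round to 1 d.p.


Deviation = measured - nominal
Deviation = 1071.9 - 1067
Deviation = 4.9 mm

4.9


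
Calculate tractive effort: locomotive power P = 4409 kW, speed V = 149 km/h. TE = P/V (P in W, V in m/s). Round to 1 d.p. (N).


Convert: P = 4409 kW = 4409000 W
V = 149 / 3.6 = 41.3889 m/s
TE = 4409000 / 41.3889
TE = 106526.2 N

106526.2


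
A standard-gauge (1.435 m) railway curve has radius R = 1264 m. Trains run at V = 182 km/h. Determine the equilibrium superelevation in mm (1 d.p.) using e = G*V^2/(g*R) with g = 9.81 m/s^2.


Convert speed: V = 182 / 3.6 = 50.5556 m/s
Apply formula: e = 1.435 * 50.5556^2 / (9.81 * 1264)
e = 1.435 * 2555.8642 / 12399.84
e = 0.295783 m = 295.8 mm

295.8


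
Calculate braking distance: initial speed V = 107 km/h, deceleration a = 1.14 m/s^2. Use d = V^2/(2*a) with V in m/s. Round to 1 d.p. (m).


Convert speed: V = 107 / 3.6 = 29.7222 m/s
V^2 = 883.4105
d = 883.4105 / (2 * 1.14)
d = 883.4105 / 2.28
d = 387.5 m

387.5


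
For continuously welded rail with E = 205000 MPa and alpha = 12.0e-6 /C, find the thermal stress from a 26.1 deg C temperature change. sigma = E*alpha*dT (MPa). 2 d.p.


sigma = E * alpha * dT
sigma = 205000 * 12.0e-6 * 26.1
sigma = 2.46 * 26.1
sigma = 64.21 MPa

64.21


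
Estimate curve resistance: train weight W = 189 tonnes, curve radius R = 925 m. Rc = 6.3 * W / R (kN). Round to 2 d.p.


Rc = 6.3 * W / R
Rc = 6.3 * 189 / 925
Rc = 1190.7 / 925
Rc = 1.29 kN

1.29


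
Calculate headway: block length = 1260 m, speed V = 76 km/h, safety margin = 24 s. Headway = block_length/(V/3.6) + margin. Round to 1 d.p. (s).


V = 76 / 3.6 = 21.1111 m/s
Block traversal time = 1260 / 21.1111 = 59.6842 s
Headway = 59.6842 + 24
Headway = 83.7 s

83.7


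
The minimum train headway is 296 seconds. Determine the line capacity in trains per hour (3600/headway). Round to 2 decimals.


Capacity = 3600 / headway
Capacity = 3600 / 296
Capacity = 12.16 trains/hour

12.16


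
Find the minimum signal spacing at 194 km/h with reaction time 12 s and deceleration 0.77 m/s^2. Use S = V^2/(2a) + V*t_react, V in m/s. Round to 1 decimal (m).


V = 194 / 3.6 = 53.8889 m/s
Braking distance = 53.8889^2 / (2*0.77) = 1885.7223 m
Sighting distance = 53.8889 * 12 = 646.6667 m
S = 1885.7223 + 646.6667 = 2532.4 m

2532.4


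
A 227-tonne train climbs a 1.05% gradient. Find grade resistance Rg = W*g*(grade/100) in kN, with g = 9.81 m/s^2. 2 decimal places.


Rg = W * 9.81 * grade / 100
Rg = 227 * 9.81 * 1.05 / 100
Rg = 2226.87 * 0.0105
Rg = 23.38 kN

23.38


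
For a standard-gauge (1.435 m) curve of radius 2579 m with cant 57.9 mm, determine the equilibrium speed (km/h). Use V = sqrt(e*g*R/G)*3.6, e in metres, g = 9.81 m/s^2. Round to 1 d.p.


Convert cant: e = 57.9 mm = 0.0579 m
V_ms = sqrt(0.0579 * 9.81 * 2579 / 1.435)
V_ms = sqrt(1020.814928) = 31.9502 m/s
V = 31.9502 * 3.6 = 115.0 km/h

115.0


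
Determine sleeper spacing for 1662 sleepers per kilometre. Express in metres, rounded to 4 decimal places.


Spacing = 1000 m / number of sleepers
Spacing = 1000 / 1662
Spacing = 0.6017 m

0.6017


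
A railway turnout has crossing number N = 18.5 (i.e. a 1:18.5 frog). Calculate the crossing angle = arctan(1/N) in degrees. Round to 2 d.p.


1/N = 1/18.5 = 0.054054
angle = arctan(0.054054) = 0.054002 rad
angle = 0.054002 * 180/pi = 3.09 degrees

3.09


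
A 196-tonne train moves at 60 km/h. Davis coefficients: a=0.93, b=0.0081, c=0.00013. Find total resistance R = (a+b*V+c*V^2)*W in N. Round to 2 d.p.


b*V = 0.0081 * 60 = 0.486
c*V^2 = 0.00013 * 3600 = 0.468
R_per_t = 0.93 + 0.486 + 0.468 = 1.884 N/t
R_total = 1.884 * 196 = 369.26 N

369.26


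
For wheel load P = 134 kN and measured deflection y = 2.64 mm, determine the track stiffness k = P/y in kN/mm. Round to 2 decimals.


Track stiffness k = P / y
k = 134 / 2.64
k = 50.76 kN/mm

50.76


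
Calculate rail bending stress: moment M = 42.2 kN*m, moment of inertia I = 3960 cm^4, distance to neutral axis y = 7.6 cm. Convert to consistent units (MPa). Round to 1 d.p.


Convert units:
M = 42.2 kN*m = 42200000 N*mm
y = 7.6 cm = 76 mm
I = 3960 cm^4 = 39600000 mm^4
sigma = 42200000 * 76 / 39600000
sigma = 81.0 MPa

81.0


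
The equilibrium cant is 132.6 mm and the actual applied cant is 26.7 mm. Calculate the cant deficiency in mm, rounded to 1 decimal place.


Cant deficiency = equilibrium cant - actual cant
CD = 132.6 - 26.7
CD = 105.9 mm

105.9


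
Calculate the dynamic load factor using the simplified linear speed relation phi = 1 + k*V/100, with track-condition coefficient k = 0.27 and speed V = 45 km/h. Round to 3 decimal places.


phi = 1 + k * V / 100
phi = 1 + 0.27 * 45 / 100
phi = 1 + 0.1215
phi = 1.122

1.122


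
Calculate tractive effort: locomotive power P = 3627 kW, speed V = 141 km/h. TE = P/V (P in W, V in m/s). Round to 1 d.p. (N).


Convert: P = 3627 kW = 3627000 W
V = 141 / 3.6 = 39.1667 m/s
TE = 3627000 / 39.1667
TE = 92604.3 N

92604.3


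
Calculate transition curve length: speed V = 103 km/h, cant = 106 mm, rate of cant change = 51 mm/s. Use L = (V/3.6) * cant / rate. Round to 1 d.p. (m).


Convert speed: V = 103 / 3.6 = 28.6111 m/s
L = 28.6111 * 106 / 51
L = 3032.7778 / 51
L = 59.5 m

59.5


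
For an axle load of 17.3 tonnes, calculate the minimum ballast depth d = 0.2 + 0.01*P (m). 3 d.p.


d = 0.2 + 0.01 * 17.3
d = 0.2 + 0.173
d = 0.373 m

0.373


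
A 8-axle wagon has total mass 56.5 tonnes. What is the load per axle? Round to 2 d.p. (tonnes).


Load per axle = total weight / number of axles
Load = 56.5 / 8
Load = 7.06 tonnes

7.06


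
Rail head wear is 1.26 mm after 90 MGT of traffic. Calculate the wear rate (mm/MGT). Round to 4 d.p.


Wear rate = total wear / cumulative tonnage
Rate = 1.26 / 90
Rate = 0.0140 mm/MGT

0.0140


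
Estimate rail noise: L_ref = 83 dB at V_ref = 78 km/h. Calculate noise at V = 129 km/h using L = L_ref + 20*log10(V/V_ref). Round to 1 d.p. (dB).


V/V_ref = 129 / 78 = 1.653846
log10(1.653846) = 0.218495
20 * 0.218495 = 4.3699
L = 83 + 4.3699 = 87.4 dB

87.4


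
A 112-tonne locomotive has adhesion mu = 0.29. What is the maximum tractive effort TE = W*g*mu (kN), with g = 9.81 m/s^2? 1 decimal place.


TE_max = W * g * mu
TE_max = 112 * 9.81 * 0.29
TE_max = 1098.72 * 0.29
TE_max = 318.6 kN

318.6


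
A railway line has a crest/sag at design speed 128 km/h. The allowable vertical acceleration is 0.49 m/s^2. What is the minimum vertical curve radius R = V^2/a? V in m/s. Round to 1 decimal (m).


Convert speed: V = 128 / 3.6 = 35.5556 m/s
V^2 = 1264.1975 m^2/s^2
R_v = 1264.1975 / 0.49
R_v = 2580.0 m

2580.0


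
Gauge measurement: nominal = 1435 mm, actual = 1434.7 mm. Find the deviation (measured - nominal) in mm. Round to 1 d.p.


Deviation = measured - nominal
Deviation = 1434.7 - 1435
Deviation = -0.3 mm

-0.3


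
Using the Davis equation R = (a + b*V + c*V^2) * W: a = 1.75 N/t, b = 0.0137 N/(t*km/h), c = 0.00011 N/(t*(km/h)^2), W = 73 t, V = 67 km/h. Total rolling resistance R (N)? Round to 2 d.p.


b*V = 0.0137 * 67 = 0.9179
c*V^2 = 0.00011 * 4489 = 0.49379
R_per_t = 1.75 + 0.9179 + 0.49379 = 3.16169 N/t
R_total = 3.16169 * 73 = 230.80 N

230.80


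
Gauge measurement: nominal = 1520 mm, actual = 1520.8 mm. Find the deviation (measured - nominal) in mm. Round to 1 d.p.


Deviation = measured - nominal
Deviation = 1520.8 - 1520
Deviation = 0.8 mm

0.8


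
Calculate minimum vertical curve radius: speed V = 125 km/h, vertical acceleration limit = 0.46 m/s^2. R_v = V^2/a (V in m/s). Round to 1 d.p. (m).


Convert speed: V = 125 / 3.6 = 34.7222 m/s
V^2 = 1205.6327 m^2/s^2
R_v = 1205.6327 / 0.46
R_v = 2620.9 m

2620.9


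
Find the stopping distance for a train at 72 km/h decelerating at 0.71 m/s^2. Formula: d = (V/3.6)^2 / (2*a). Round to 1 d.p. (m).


Convert speed: V = 72 / 3.6 = 20.0 m/s
V^2 = 400.0
d = 400.0 / (2 * 0.71)
d = 400.0 / 1.42
d = 281.7 m

281.7


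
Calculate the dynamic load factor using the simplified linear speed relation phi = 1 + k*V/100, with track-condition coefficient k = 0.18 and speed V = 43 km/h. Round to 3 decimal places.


phi = 1 + k * V / 100
phi = 1 + 0.18 * 43 / 100
phi = 1 + 0.0774
phi = 1.077

1.077


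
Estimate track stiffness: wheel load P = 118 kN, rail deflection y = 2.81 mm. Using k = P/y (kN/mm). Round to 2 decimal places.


Track stiffness k = P / y
k = 118 / 2.81
k = 41.99 kN/mm

41.99


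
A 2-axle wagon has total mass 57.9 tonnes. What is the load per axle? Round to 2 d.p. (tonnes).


Load per axle = total weight / number of axles
Load = 57.9 / 2
Load = 28.95 tonnes

28.95


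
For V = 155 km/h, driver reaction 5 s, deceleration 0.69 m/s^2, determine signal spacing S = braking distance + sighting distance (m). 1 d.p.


V = 155 / 3.6 = 43.0556 m/s
Braking distance = 43.0556^2 / (2*0.69) = 1343.3195 m
Sighting distance = 43.0556 * 5 = 215.2778 m
S = 1343.3195 + 215.2778 = 1558.6 m

1558.6


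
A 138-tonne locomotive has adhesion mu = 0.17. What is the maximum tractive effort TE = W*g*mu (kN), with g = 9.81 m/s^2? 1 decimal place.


TE_max = W * g * mu
TE_max = 138 * 9.81 * 0.17
TE_max = 1353.78 * 0.17
TE_max = 230.1 kN

230.1


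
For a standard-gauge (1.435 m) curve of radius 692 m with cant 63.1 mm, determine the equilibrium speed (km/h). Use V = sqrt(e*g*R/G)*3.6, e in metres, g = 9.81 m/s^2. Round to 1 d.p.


Convert cant: e = 63.1 mm = 0.0631 m
V_ms = sqrt(0.0631 * 9.81 * 692 / 1.435)
V_ms = sqrt(298.505653) = 17.2773 m/s
V = 17.2773 * 3.6 = 62.2 km/h

62.2


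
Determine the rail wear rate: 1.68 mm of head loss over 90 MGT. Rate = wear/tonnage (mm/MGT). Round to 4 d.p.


Wear rate = total wear / cumulative tonnage
Rate = 1.68 / 90
Rate = 0.0187 mm/MGT

0.0187


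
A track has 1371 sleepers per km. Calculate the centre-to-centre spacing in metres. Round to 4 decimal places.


Spacing = 1000 m / number of sleepers
Spacing = 1000 / 1371
Spacing = 0.7294 m

0.7294


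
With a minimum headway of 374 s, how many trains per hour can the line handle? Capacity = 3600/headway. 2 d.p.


Capacity = 3600 / headway
Capacity = 3600 / 374
Capacity = 9.63 trains/hour

9.63


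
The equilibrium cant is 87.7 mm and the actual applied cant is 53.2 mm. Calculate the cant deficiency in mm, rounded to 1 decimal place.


Cant deficiency = equilibrium cant - actual cant
CD = 87.7 - 53.2
CD = 34.5 mm

34.5


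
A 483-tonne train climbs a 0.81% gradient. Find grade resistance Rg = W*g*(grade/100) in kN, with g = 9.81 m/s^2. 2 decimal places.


Rg = W * 9.81 * grade / 100
Rg = 483 * 9.81 * 0.81 / 100
Rg = 4738.23 * 0.0081
Rg = 38.38 kN

38.38


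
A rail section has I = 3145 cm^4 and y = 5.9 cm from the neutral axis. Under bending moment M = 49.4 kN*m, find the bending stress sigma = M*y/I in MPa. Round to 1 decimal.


Convert units:
M = 49.4 kN*m = 49400000 N*mm
y = 5.9 cm = 59 mm
I = 3145 cm^4 = 31450000 mm^4
sigma = 49400000 * 59 / 31450000
sigma = 92.7 MPa

92.7


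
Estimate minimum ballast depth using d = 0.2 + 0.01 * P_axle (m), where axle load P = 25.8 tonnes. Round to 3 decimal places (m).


d = 0.2 + 0.01 * 25.8
d = 0.2 + 0.258
d = 0.458 m

0.458


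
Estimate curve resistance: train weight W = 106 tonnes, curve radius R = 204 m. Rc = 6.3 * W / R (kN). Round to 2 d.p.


Rc = 6.3 * W / R
Rc = 6.3 * 106 / 204
Rc = 667.8 / 204
Rc = 3.27 kN

3.27


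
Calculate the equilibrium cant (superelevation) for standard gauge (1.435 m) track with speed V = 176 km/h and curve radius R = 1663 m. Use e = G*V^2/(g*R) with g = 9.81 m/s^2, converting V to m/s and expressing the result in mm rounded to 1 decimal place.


Convert speed: V = 176 / 3.6 = 48.8889 m/s
Apply formula: e = 1.435 * 48.8889^2 / (9.81 * 1663)
e = 1.435 * 2390.1235 / 16314.03
e = 0.210238 m = 210.2 mm

210.2


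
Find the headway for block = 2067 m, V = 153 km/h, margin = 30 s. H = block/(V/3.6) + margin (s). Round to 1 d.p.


V = 153 / 3.6 = 42.5 m/s
Block traversal time = 2067 / 42.5 = 48.6353 s
Headway = 48.6353 + 30
Headway = 78.6 s

78.6


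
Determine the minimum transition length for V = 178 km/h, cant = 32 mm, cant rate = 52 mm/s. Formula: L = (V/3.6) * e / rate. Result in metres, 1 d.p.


Convert speed: V = 178 / 3.6 = 49.4444 m/s
L = 49.4444 * 32 / 52
L = 1582.2222 / 52
L = 30.4 m

30.4


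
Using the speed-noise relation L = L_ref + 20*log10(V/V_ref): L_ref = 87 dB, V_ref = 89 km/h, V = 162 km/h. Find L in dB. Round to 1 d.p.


V/V_ref = 162 / 89 = 1.820225
log10(1.820225) = 0.260125
20 * 0.260125 = 5.2025
L = 87 + 5.2025 = 92.2 dB

92.2
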